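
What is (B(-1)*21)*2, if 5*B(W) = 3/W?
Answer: -126/5 ≈ -25.200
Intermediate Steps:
B(W) = 3/(5*W) (B(W) = (3/W)/5 = 3/(5*W))
(B(-1)*21)*2 = (((⅗)/(-1))*21)*2 = (((⅗)*(-1))*21)*2 = -⅗*21*2 = -63/5*2 = -126/5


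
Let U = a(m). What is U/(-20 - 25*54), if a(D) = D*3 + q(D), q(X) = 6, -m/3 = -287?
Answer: -2589/1370 ≈ -1.8898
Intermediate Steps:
m = 861 (m = -3*(-287) = 861)
a(D) = 6 + 3*D (a(D) = D*3 + 6 = 3*D + 6 = 6 + 3*D)
U = 2589 (U = 6 + 3*861 = 6 + 2583 = 2589)
U/(-20 - 25*54) = 2589/(-20 - 25*54) = 2589/(-20 - 1350) = 2589/(-1370) = 2589*(-1/1370) = -2589/1370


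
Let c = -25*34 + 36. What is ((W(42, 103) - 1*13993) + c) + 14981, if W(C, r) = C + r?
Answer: 319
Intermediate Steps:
c = -814 (c = -850 + 36 = -814)
((W(42, 103) - 1*13993) + c) + 14981 = (((42 + 103) - 1*13993) - 814) + 14981 = ((145 - 13993) - 814) + 14981 = (-13848 - 814) + 14981 = -14662 + 14981 = 319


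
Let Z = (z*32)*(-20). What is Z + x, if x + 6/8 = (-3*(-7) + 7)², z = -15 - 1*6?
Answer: 56893/4 ≈ 14223.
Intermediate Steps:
z = -21 (z = -15 - 6 = -21)
Z = 13440 (Z = -21*32*(-20) = -672*(-20) = 13440)
x = 3133/4 (x = -¾ + (-3*(-7) + 7)² = -¾ + (21 + 7)² = -¾ + 28² = -¾ + 784 = 3133/4 ≈ 783.25)
Z + x = 13440 + 3133/4 = 56893/4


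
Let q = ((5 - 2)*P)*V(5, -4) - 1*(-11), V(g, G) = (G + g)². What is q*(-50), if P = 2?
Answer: -850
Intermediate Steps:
q = 17 (q = ((5 - 2)*2)*(-4 + 5)² - 1*(-11) = (3*2)*1² + 11 = 6*1 + 11 = 6 + 11 = 17)
q*(-50) = 17*(-50) = -850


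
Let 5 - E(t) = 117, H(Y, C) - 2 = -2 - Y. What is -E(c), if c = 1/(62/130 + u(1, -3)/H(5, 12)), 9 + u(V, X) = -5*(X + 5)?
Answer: 112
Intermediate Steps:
u(V, X) = -34 - 5*X (u(V, X) = -9 - 5*(X + 5) = -9 - 5*(5 + X) = -9 + (-25 - 5*X) = -34 - 5*X)
H(Y, C) = -Y (H(Y, C) = 2 + (-2 - Y) = -Y)
c = 65/278 (c = 1/(62/130 + (-34 - 5*(-3))/((-1*5))) = 1/(62*(1/130) + (-34 + 15)/(-5)) = 1/(31/65 - 19*(-⅕)) = 1/(31/65 + 19/5) = 1/(278/65) = 65/278 ≈ 0.23381)
E(t) = -112 (E(t) = 5 - 1*117 = 5 - 117 = -112)
-E(c) = -1*(-112) = 112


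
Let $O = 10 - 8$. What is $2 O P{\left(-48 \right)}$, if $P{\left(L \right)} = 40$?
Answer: $160$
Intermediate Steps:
$O = 2$
$2 O P{\left(-48 \right)} = 2 \cdot 2 \cdot 40 = 4 \cdot 40 = 160$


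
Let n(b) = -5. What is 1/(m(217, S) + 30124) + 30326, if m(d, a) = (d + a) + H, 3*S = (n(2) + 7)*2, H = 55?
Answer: 2765488595/91192 ≈ 30326.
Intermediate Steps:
S = 4/3 (S = ((-5 + 7)*2)/3 = (2*2)/3 = (⅓)*4 = 4/3 ≈ 1.3333)
m(d, a) = 55 + a + d (m(d, a) = (d + a) + 55 = (a + d) + 55 = 55 + a + d)
1/(m(217, S) + 30124) + 30326 = 1/((55 + 4/3 + 217) + 30124) + 30326 = 1/(820/3 + 30124) + 30326 = 1/(91192/3) + 30326 = 3/91192 + 30326 = 2765488595/91192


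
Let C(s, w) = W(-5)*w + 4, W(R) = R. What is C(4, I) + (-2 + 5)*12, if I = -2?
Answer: 50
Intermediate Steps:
C(s, w) = 4 - 5*w (C(s, w) = -5*w + 4 = 4 - 5*w)
C(4, I) + (-2 + 5)*12 = (4 - 5*(-2)) + (-2 + 5)*12 = (4 + 10) + 3*12 = 14 + 36 = 50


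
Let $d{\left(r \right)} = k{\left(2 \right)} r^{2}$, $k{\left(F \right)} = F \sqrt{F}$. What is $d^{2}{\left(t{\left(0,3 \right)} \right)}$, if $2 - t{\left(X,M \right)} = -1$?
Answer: $648$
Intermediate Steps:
$k{\left(F \right)} = F^{\frac{3}{2}}$
$t{\left(X,M \right)} = 3$ ($t{\left(X,M \right)} = 2 - -1 = 2 + 1 = 3$)
$d{\left(r \right)} = 2 \sqrt{2} r^{2}$ ($d{\left(r \right)} = 2^{\frac{3}{2}} r^{2} = 2 \sqrt{2} r^{2}$)
$d^{2}{\left(t{\left(0,3 \right)} \right)} = \left(2 \sqrt{2} \cdot 3^{2}\right)^{2} = \left(2 \sqrt{2} \cdot 9\right)^{2} = \left(18 \sqrt{2}\right)^{2} = 648$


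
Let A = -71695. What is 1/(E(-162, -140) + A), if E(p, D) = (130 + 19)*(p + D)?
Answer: -1/116693 ≈ -8.5695e-6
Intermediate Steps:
E(p, D) = 149*D + 149*p (E(p, D) = 149*(D + p) = 149*D + 149*p)
1/(E(-162, -140) + A) = 1/((149*(-140) + 149*(-162)) - 71695) = 1/((-20860 - 24138) - 71695) = 1/(-44998 - 71695) = 1/(-116693) = -1/116693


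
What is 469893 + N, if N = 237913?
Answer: 707806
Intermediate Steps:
469893 + N = 469893 + 237913 = 707806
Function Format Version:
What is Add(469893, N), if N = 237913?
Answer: 707806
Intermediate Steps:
Add(469893, N) = Add(469893, 237913) = 707806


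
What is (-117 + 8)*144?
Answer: -15696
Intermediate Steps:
(-117 + 8)*144 = -109*144 = -15696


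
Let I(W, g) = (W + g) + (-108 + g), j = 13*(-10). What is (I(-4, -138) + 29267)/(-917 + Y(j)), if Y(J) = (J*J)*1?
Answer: 28879/15983 ≈ 1.8069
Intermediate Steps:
j = -130
Y(J) = J² (Y(J) = J²*1 = J²)
I(W, g) = -108 + W + 2*g
(I(-4, -138) + 29267)/(-917 + Y(j)) = ((-108 - 4 + 2*(-138)) + 29267)/(-917 + (-130)²) = ((-108 - 4 - 276) + 29267)/(-917 + 16900) = (-388 + 29267)/15983 = 28879*(1/15983) = 28879/15983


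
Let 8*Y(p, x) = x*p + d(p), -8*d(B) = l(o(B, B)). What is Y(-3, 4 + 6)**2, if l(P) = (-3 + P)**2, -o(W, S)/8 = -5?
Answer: 2588881/4096 ≈ 632.05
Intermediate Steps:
o(W, S) = 40 (o(W, S) = -8*(-5) = 40)
d(B) = -1369/8 (d(B) = -(-3 + 40)**2/8 = -1/8*37**2 = -1/8*1369 = -1369/8)
Y(p, x) = -1369/64 + p*x/8 (Y(p, x) = (x*p - 1369/8)/8 = (p*x - 1369/8)/8 = (-1369/8 + p*x)/8 = -1369/64 + p*x/8)
Y(-3, 4 + 6)**2 = (-1369/64 + (1/8)*(-3)*(4 + 6))**2 = (-1369/64 + (1/8)*(-3)*10)**2 = (-1369/64 - 15/4)**2 = (-1609/64)**2 = 2588881/4096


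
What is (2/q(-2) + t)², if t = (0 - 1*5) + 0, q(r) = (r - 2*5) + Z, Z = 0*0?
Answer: 961/36 ≈ 26.694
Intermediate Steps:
Z = 0
q(r) = -10 + r (q(r) = (r - 2*5) + 0 = (r - 10) + 0 = (-10 + r) + 0 = -10 + r)
t = -5 (t = (0 - 5) + 0 = -5 + 0 = -5)
(2/q(-2) + t)² = (2/(-10 - 2) - 5)² = (2/(-12) - 5)² = (2*(-1/12) - 5)² = (-⅙ - 5)² = (-31/6)² = 961/36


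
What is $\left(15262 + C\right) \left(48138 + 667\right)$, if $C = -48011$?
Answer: $-1598314945$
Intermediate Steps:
$\left(15262 + C\right) \left(48138 + 667\right) = \left(15262 - 48011\right) \left(48138 + 667\right) = \left(-32749\right) 48805 = -1598314945$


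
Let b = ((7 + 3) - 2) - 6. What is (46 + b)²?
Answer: 2304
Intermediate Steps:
b = 2 (b = (10 - 2) - 6 = 8 - 6 = 2)
(46 + b)² = (46 + 2)² = 48² = 2304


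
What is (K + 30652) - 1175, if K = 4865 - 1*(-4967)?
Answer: 39309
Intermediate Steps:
K = 9832 (K = 4865 + 4967 = 9832)
(K + 30652) - 1175 = (9832 + 30652) - 1175 = 40484 - 1175 = 39309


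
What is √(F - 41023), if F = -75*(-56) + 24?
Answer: 7*I*√751 ≈ 191.83*I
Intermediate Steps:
F = 4224 (F = 4200 + 24 = 4224)
√(F - 41023) = √(4224 - 41023) = √(-36799) = 7*I*√751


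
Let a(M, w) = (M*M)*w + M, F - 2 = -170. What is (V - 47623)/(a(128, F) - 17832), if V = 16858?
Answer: 30765/2770216 ≈ 0.011106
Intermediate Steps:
F = -168 (F = 2 - 170 = -168)
a(M, w) = M + w*M**2 (a(M, w) = M**2*w + M = w*M**2 + M = M + w*M**2)
(V - 47623)/(a(128, F) - 17832) = (16858 - 47623)/(128*(1 + 128*(-168)) - 17832) = -30765/(128*(1 - 21504) - 17832) = -30765/(128*(-21503) - 17832) = -30765/(-2752384 - 17832) = -30765/(-2770216) = -30765*(-1/2770216) = 30765/2770216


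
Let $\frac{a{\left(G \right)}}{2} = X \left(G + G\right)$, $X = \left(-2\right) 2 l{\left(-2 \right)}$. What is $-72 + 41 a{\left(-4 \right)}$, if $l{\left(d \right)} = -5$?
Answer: $-13192$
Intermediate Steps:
$X = 20$ ($X = \left(-2\right) 2 \left(-5\right) = \left(-4\right) \left(-5\right) = 20$)
$a{\left(G \right)} = 80 G$ ($a{\left(G \right)} = 2 \cdot 20 \left(G + G\right) = 2 \cdot 20 \cdot 2 G = 2 \cdot 40 G = 80 G$)
$-72 + 41 a{\left(-4 \right)} = -72 + 41 \cdot 80 \left(-4\right) = -72 + 41 \left(-320\right) = -72 - 13120 = -13192$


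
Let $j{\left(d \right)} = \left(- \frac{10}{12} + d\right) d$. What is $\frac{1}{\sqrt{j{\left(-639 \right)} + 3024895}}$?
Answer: $\frac{\sqrt{280306}}{981071} \approx 0.00053965$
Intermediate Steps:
$j{\left(d \right)} = d \left(- \frac{5}{6} + d\right)$ ($j{\left(d \right)} = \left(\left(-10\right) \frac{1}{12} + d\right) d = \left(- \frac{5}{6} + d\right) d = d \left(- \frac{5}{6} + d\right)$)
$\frac{1}{\sqrt{j{\left(-639 \right)} + 3024895}} = \frac{1}{\sqrt{\frac{1}{6} \left(-639\right) \left(-5 + 6 \left(-639\right)\right) + 3024895}} = \frac{1}{\sqrt{\frac{1}{6} \left(-639\right) \left(-5 - 3834\right) + 3024895}} = \frac{1}{\sqrt{\frac{1}{6} \left(-639\right) \left(-3839\right) + 3024895}} = \frac{1}{\sqrt{\frac{817707}{2} + 3024895}} = \frac{1}{\sqrt{\frac{6867497}{2}}} = \frac{1}{\frac{7}{2} \sqrt{280306}} = \frac{\sqrt{280306}}{981071}$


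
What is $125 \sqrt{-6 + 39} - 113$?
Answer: $-113 + 125 \sqrt{33} \approx 605.07$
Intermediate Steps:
$125 \sqrt{-6 + 39} - 113 = 125 \sqrt{33} - 113 = -113 + 125 \sqrt{33}$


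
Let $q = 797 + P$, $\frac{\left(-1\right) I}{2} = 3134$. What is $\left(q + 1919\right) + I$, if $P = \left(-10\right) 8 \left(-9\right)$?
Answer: $-2832$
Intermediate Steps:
$I = -6268$ ($I = \left(-2\right) 3134 = -6268$)
$P = 720$ ($P = \left(-80\right) \left(-9\right) = 720$)
$q = 1517$ ($q = 797 + 720 = 1517$)
$\left(q + 1919\right) + I = \left(1517 + 1919\right) - 6268 = 3436 - 6268 = -2832$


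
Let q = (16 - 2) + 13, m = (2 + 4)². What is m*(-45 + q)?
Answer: -648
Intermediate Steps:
m = 36 (m = 6² = 36)
q = 27 (q = 14 + 13 = 27)
m*(-45 + q) = 36*(-45 + 27) = 36*(-18) = -648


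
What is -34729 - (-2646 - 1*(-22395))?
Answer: -54478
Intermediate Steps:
-34729 - (-2646 - 1*(-22395)) = -34729 - (-2646 + 22395) = -34729 - 1*19749 = -34729 - 19749 = -54478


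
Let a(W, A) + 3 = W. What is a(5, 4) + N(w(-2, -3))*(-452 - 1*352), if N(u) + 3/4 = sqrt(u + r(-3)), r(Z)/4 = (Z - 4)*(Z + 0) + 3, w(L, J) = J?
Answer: 605 - 804*sqrt(93) ≈ -7148.5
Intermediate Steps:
a(W, A) = -3 + W
r(Z) = 12 + 4*Z*(-4 + Z) (r(Z) = 4*((Z - 4)*(Z + 0) + 3) = 4*((-4 + Z)*Z + 3) = 4*(Z*(-4 + Z) + 3) = 4*(3 + Z*(-4 + Z)) = 12 + 4*Z*(-4 + Z))
N(u) = -3/4 + sqrt(96 + u) (N(u) = -3/4 + sqrt(u + (12 - 16*(-3) + 4*(-3)**2)) = -3/4 + sqrt(u + (12 + 48 + 4*9)) = -3/4 + sqrt(u + (12 + 48 + 36)) = -3/4 + sqrt(u + 96) = -3/4 + sqrt(96 + u))
a(5, 4) + N(w(-2, -3))*(-452 - 1*352) = (-3 + 5) + (-3/4 + sqrt(96 - 3))*(-452 - 1*352) = 2 + (-3/4 + sqrt(93))*(-452 - 352) = 2 + (-3/4 + sqrt(93))*(-804) = 2 + (603 - 804*sqrt(93)) = 605 - 804*sqrt(93)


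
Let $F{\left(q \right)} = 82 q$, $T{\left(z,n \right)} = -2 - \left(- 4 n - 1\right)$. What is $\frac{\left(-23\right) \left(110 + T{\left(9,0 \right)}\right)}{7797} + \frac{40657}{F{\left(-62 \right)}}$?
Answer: $- \frac{14336879}{1723476} \approx -8.3186$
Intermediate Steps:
$T{\left(z,n \right)} = -1 + 4 n$ ($T{\left(z,n \right)} = -2 - \left(-1 - 4 n\right) = -2 + \left(1 + 4 n\right) = -1 + 4 n$)
$\frac{\left(-23\right) \left(110 + T{\left(9,0 \right)}\right)}{7797} + \frac{40657}{F{\left(-62 \right)}} = \frac{\left(-23\right) \left(110 + \left(-1 + 4 \cdot 0\right)\right)}{7797} + \frac{40657}{82 \left(-62\right)} = - 23 \left(110 + \left(-1 + 0\right)\right) \frac{1}{7797} + \frac{40657}{-5084} = - 23 \left(110 - 1\right) \frac{1}{7797} + 40657 \left(- \frac{1}{5084}\right) = \left(-23\right) 109 \cdot \frac{1}{7797} - \frac{40657}{5084} = \left(-2507\right) \frac{1}{7797} - \frac{40657}{5084} = - \frac{109}{339} - \frac{40657}{5084} = - \frac{14336879}{1723476}$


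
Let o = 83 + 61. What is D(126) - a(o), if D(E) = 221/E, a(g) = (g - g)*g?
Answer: 221/126 ≈ 1.7540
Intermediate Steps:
o = 144
a(g) = 0 (a(g) = 0*g = 0)
D(126) - a(o) = 221/126 - 1*0 = 221*(1/126) + 0 = 221/126 + 0 = 221/126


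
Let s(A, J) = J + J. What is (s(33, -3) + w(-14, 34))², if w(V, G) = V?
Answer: 400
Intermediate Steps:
s(A, J) = 2*J
(s(33, -3) + w(-14, 34))² = (2*(-3) - 14)² = (-6 - 14)² = (-20)² = 400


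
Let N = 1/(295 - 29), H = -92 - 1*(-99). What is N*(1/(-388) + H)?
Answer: 2715/103208 ≈ 0.026306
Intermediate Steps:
H = 7 (H = -92 + 99 = 7)
N = 1/266 ≈ 0.0037594
N*(1/(-388) + H) = (1/(-388) + 7)/266 = (-1/388 + 7)/266 = (1/266)*(2715/388) = 2715/103208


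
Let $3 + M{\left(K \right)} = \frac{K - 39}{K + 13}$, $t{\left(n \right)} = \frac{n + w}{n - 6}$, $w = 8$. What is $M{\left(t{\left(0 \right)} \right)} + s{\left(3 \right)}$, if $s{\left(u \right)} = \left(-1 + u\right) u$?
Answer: $- \frac{16}{35} \approx -0.45714$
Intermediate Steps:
$t{\left(n \right)} = \frac{8 + n}{-6 + n}$ ($t{\left(n \right)} = \frac{n + 8}{n - 6} = \frac{8 + n}{-6 + n}$)
$s{\left(u \right)} = u \left(-1 + u\right)$
$M{\left(K \right)} = -3 + \frac{-39 + K}{13 + K}$ ($M{\left(K \right)} = -3 + \frac{K - 39}{K + 13} = -3 + \frac{-39 + K}{13 + K}$)
$M{\left(t{\left(0 \right)} \right)} + s{\left(3 \right)} = \frac{2 \left(-39 - \frac{8 + 0}{-6 + 0}\right)}{13 + \frac{8 + 0}{-6 + 0}} + 3 \left(-1 + 3\right) = \frac{2 \left(-39 - \frac{1}{-6} \cdot 8\right)}{13 + \frac{1}{-6} \cdot 8} + 3 \cdot 2 = \frac{2 \left(-39 - \left(- \frac{1}{6}\right) 8\right)}{13 - \frac{4}{3}} + 6 = \frac{2 \left(-39 - - \frac{4}{3}\right)}{13 - \frac{4}{3}} + 6 = \frac{2 \left(-39 + \frac{4}{3}\right)}{\frac{35}{3}} + 6 = 2 \cdot \frac{3}{35} \left(- \frac{113}{3}\right) + 6 = - \frac{226}{35} + 6 = - \frac{16}{35}$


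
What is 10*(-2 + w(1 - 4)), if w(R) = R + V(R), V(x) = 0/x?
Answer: -50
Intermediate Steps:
V(x) = 0
w(R) = R (w(R) = R + 0 = R)
10*(-2 + w(1 - 4)) = 10*(-2 + (1 - 4)) = 10*(-2 - 3) = 10*(-5) = -50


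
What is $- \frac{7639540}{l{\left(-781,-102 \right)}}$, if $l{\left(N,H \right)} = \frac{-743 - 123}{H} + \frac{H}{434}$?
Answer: $- \frac{4227339459}{4568} \approx -9.2543 \cdot 10^{5}$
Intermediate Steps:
$l{\left(N,H \right)} = - \frac{866}{H} + \frac{H}{434}$ ($l{\left(N,H \right)} = - \frac{866}{H} + H \frac{1}{434} = - \frac{866}{H} + \frac{H}{434}$)
$- \frac{7639540}{l{\left(-781,-102 \right)}} = - \frac{7639540}{- \frac{866}{-102} + \frac{1}{434} \left(-102\right)} = - \frac{7639540}{\left(-866\right) \left(- \frac{1}{102}\right) - \frac{51}{217}} = - \frac{7639540}{\frac{433}{51} - \frac{51}{217}} = - \frac{7639540}{\frac{91360}{11067}} = \left(-7639540\right) \frac{11067}{91360} = - \frac{4227339459}{4568}$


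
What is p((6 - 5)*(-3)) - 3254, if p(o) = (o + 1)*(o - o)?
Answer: -3254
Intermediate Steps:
p(o) = 0 (p(o) = (1 + o)*0 = 0)
p((6 - 5)*(-3)) - 3254 = 0 - 3254 = -3254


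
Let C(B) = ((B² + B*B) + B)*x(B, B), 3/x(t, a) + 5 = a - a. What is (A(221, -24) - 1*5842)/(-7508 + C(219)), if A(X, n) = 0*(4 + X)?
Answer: 29210/325963 ≈ 0.089611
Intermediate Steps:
x(t, a) = -⅗ (x(t, a) = 3/(-5 + (a - a)) = 3/(-5 + 0) = 3/(-5) = 3*(-⅕) = -⅗)
A(X, n) = 0
C(B) = -6*B²/5 - 3*B/5 (C(B) = ((B² + B*B) + B)*(-⅗) = ((B² + B²) + B)*(-⅗) = (2*B² + B)*(-⅗) = (B + 2*B²)*(-⅗) = -6*B²/5 - 3*B/5)
(A(221, -24) - 1*5842)/(-7508 + C(219)) = (0 - 1*5842)/(-7508 - ⅗*219*(1 + 2*219)) = (0 - 5842)/(-7508 - ⅗*219*(1 + 438)) = -5842/(-7508 - ⅗*219*439) = -5842/(-7508 - 288423/5) = -5842/(-325963/5) = -5842*(-5/325963) = 29210/325963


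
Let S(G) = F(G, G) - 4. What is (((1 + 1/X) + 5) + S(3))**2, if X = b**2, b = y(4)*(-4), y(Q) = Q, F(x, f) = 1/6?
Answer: 2778889/589824 ≈ 4.7114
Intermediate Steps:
F(x, f) = 1/6
S(G) = -23/6 (S(G) = 1/6 - 4 = -23/6)
b = -16 (b = 4*(-4) = -16)
X = 256 (X = (-16)**2 = 256)
(((1 + 1/X) + 5) + S(3))**2 = (((1 + 1/256) + 5) - 23/6)**2 = ((257/256 + 5) - 23/6)**2 = (1537/256 - 23/6)**2 = (1667/768)**2 = 2778889/589824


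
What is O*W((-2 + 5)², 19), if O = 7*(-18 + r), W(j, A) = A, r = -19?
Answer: -4921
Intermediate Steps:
O = -259 (O = 7*(-18 - 19) = 7*(-37) = -259)
O*W((-2 + 5)², 19) = -259*19 = -4921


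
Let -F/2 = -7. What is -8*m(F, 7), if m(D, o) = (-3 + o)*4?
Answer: -128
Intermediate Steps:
F = 14 (F = -2*(-7) = 14)
m(D, o) = -12 + 4*o
-8*m(F, 7) = -8*(-12 + 4*7) = -8*(-12 + 28) = -8*16 = -128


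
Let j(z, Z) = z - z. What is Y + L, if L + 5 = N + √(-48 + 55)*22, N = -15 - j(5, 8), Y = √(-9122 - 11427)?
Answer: -20 + 22*√7 + I*√20549 ≈ 38.207 + 143.35*I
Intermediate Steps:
j(z, Z) = 0
Y = I*√20549 (Y = √(-20549) = I*√20549 ≈ 143.35*I)
N = -15 (N = -15 - 1*0 = -15 + 0 = -15)
L = -20 + 22*√7 (L = -5 + (-15 + √(-48 + 55)*22) = -5 + (-15 + √7*22) = -5 + (-15 + 22*√7) = -20 + 22*√7 ≈ 38.207)
Y + L = I*√20549 + (-20 + 22*√7) = -20 + 22*√7 + I*√20549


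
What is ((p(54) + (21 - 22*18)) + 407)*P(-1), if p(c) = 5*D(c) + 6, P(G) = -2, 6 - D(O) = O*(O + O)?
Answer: 58184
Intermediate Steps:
D(O) = 6 - 2*O² (D(O) = 6 - O*(O + O) = 6 - O*2*O = 6 - 2*O²)
p(c) = 36 - 10*c² (p(c) = 5*(6 - 2*c²) + 6 = (30 - 10*c²) + 6 = 36 - 10*c²)
((p(54) + (21 - 22*18)) + 407)*P(-1) = (((36 - 10*54²) + (21 - 22*18)) + 407)*(-2) = (((36 - 10*2916) + (21 - 396)) + 407)*(-2) = (((36 - 29160) - 375) + 407)*(-2) = ((-29124 - 375) + 407)*(-2) = (-29499 + 407)*(-2) = -29092*(-2) = 58184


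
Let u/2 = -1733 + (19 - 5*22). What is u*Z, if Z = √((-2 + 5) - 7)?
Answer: -7296*I ≈ -7296.0*I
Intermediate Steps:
Z = 2*I (Z = √(3 - 7) = √(-4) = 2*I ≈ 2.0*I)
u = -3648 (u = 2*(-1733 + (19 - 5*22)) = 2*(-1733 + (19 - 110)) = 2*(-1733 - 91) = 2*(-1824) = -3648)
u*Z = -7296*I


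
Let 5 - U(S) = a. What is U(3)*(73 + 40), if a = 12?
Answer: -791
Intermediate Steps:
U(S) = -7 (U(S) = 5 - 1*12 = 5 - 12 = -7)
U(3)*(73 + 40) = -7*(73 + 40) = -7*113 = -791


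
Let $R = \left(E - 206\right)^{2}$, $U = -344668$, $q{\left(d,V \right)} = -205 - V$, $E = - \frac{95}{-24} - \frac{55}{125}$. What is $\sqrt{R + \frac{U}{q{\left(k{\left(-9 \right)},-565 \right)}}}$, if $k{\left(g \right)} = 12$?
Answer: $\frac{3 \sqrt{177961841}}{200} \approx 200.1$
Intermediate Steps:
$E = \frac{2111}{600}$ ($E = \left(-95\right) \left(- \frac{1}{24}\right) - \frac{11}{25} = \frac{95}{24} - \frac{11}{25} = \frac{2111}{600} \approx 3.5183$)
$R = \frac{14759577121}{360000}$ ($R = \left(\frac{2111}{600} - 206\right)^{2} = \left(- \frac{121489}{600}\right)^{2} = \frac{14759577121}{360000} \approx 40999.0$)
$\sqrt{R + \frac{U}{q{\left(k{\left(-9 \right)},-565 \right)}}} = \sqrt{\frac{14759577121}{360000} - \frac{344668}{-205 - -565}} = \sqrt{\frac{14759577121}{360000} - \frac{344668}{-205 + 565}} = \sqrt{\frac{14759577121}{360000} - \frac{344668}{360}} = \sqrt{\frac{14759577121}{360000} - \frac{86167}{90}} = \sqrt{\frac{1601656569}{40000}} = \frac{3 \sqrt{177961841}}{200}$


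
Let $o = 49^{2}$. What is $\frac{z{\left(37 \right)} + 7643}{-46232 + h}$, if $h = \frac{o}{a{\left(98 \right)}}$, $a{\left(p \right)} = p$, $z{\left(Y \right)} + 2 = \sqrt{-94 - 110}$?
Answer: $- \frac{5094}{30805} - \frac{4 i \sqrt{51}}{92415} \approx -0.16536 - 0.0003091 i$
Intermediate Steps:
$z{\left(Y \right)} = -2 + 2 i \sqrt{51}$ ($z{\left(Y \right)} = -2 + \sqrt{-94 - 110} = -2 + \sqrt{-204} = -2 + 2 i \sqrt{51}$)
$o = 2401$
$h = \frac{49}{2}$ ($h = \frac{2401}{98} = 2401 \cdot \frac{1}{98} = \frac{49}{2} \approx 24.5$)
$\frac{z{\left(37 \right)} + 7643}{-46232 + h} = \frac{\left(-2 + 2 i \sqrt{51}\right) + 7643}{-46232 + \frac{49}{2}} = \frac{7641 + 2 i \sqrt{51}}{- \frac{92415}{2}} = \left(7641 + 2 i \sqrt{51}\right) \left(- \frac{2}{92415}\right) = - \frac{5094}{30805} - \frac{4 i \sqrt{51}}{92415}$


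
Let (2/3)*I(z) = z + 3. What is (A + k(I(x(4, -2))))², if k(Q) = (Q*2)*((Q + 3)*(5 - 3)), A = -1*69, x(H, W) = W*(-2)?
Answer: 248004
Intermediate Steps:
x(H, W) = -2*W
I(z) = 9/2 + 3*z/2 (I(z) = 3*(z + 3)/2 = 3*(3 + z)/2 = 9/2 + 3*z/2)
A = -69
k(Q) = 2*Q*(6 + 2*Q) (k(Q) = (2*Q)*((3 + Q)*2) = (2*Q)*(6 + 2*Q) = 2*Q*(6 + 2*Q))
(A + k(I(x(4, -2))))² = (-69 + 4*(9/2 + 3*(-2*(-2))/2)*(3 + (9/2 + 3*(-2*(-2))/2)))² = (-69 + 4*(9/2 + (3/2)*4)*(3 + (9/2 + (3/2)*4)))² = (-69 + 4*(9/2 + 6)*(3 + (9/2 + 6)))² = (-69 + 4*(21/2)*(3 + 21/2))² = (-69 + 4*(21/2)*(27/2))² = (-69 + 567)² = 498² = 248004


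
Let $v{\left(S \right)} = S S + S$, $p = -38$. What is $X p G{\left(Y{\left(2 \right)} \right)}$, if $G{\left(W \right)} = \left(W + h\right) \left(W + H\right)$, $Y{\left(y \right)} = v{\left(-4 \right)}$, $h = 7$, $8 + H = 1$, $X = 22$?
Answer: $-79420$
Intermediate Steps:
$H = -7$ ($H = -8 + 1 = -7$)
$v{\left(S \right)} = S + S^{2}$ ($v{\left(S \right)} = S^{2} + S = S + S^{2}$)
$Y{\left(y \right)} = 12$ ($Y{\left(y \right)} = - 4 \left(1 - 4\right) = \left(-4\right) \left(-3\right) = 12$)
$G{\left(W \right)} = \left(-7 + W\right) \left(7 + W\right)$ ($G{\left(W \right)} = \left(W + 7\right) \left(W - 7\right) = \left(7 + W\right) \left(-7 + W\right) = \left(-7 + W\right) \left(7 + W\right)$)
$X p G{\left(Y{\left(2 \right)} \right)} = 22 \left(-38\right) \left(-49 + 12^{2}\right) = - 836 \left(-49 + 144\right) = \left(-836\right) 95 = -79420$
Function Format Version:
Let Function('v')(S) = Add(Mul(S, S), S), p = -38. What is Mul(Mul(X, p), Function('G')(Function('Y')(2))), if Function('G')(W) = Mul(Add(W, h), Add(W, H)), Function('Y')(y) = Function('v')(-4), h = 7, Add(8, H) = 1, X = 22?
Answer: -79420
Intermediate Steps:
H = -7 (H = Add(-8, 1) = -7)
Function('v')(S) = Add(S, Pow(S, 2)) (Function('v')(S) = Add(Pow(S, 2), S) = Add(S, Pow(S, 2)))
Function('Y')(y) = 12 (Function('Y')(y) = Mul(-4, Add(1, -4)) = Mul(-4, -3) = 12)
Function('G')(W) = Mul(Add(-7, W), Add(7, W)) (Function('G')(W) = Mul(Add(W, 7), Add(W, -7)) = Mul(Add(7, W), Add(-7, W)) = Mul(Add(-7, W), Add(7, W)))
Mul(Mul(X, p), Function('G')(Function('Y')(2))) = Mul(Mul(22, -38), Add(-49, Pow(12, 2))) = Mul(-836, Add(-49, 144)) = Mul(-836, 95) = -79420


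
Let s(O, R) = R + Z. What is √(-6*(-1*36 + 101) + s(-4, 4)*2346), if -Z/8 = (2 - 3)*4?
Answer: √84066 ≈ 289.94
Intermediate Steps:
Z = 32 (Z = -8*(2 - 3)*4 = -(-8)*4 = -8*(-4) = 32)
s(O, R) = 32 + R (s(O, R) = R + 32 = 32 + R)
√(-6*(-1*36 + 101) + s(-4, 4)*2346) = √(-6*(-1*36 + 101) + (32 + 4)*2346) = √(-6*(-36 + 101) + 36*2346) = √(-6*65 + 84456) = √(-390 + 84456) = √84066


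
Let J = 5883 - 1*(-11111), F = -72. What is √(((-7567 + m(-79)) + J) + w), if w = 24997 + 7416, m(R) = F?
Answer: 2*√10442 ≈ 204.37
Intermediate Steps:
m(R) = -72
J = 16994 (J = 5883 + 11111 = 16994)
w = 32413
√(((-7567 + m(-79)) + J) + w) = √(((-7567 - 72) + 16994) + 32413) = √((-7639 + 16994) + 32413) = √(9355 + 32413) = √41768 = 2*√10442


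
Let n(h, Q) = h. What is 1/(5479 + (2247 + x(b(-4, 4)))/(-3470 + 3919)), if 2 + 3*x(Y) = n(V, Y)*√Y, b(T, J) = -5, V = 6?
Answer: 2487556086/13641764962621 - 4041*I*√5/27283529925242 ≈ 0.00018235 - 3.3119e-10*I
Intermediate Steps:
x(Y) = -⅔ + 2*√Y (x(Y) = -⅔ + (6*√Y)/3 = -⅔ + 2*√Y)
1/(5479 + (2247 + x(b(-4, 4)))/(-3470 + 3919)) = 1/(5479 + (2247 + (-⅔ + 2*√(-5)))/(-3470 + 3919)) = 1/(5479 + (2247 + (-⅔ + 2*(I*√5)))/449) = 1/(5479 + (2247 + (-⅔ + 2*I*√5))*(1/449)) = 1/(5479 + (6739/3 + 2*I*√5)*(1/449)) = 1/(5479 + (6739/1347 + 2*I*√5/449)) = 1/(7386952/1347 + 2*I*√5/449)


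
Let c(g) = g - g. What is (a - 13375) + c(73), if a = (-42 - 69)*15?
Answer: -15040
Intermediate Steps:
c(g) = 0
a = -1665 (a = -111*15 = -1665)
(a - 13375) + c(73) = (-1665 - 13375) + 0 = -15040 + 0 = -15040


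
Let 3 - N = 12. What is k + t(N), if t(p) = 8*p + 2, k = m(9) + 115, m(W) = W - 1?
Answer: 53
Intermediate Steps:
m(W) = -1 + W
k = 123 (k = (-1 + 9) + 115 = 8 + 115 = 123)
N = -9 (N = 3 - 1*12 = 3 - 12 = -9)
t(p) = 2 + 8*p
k + t(N) = 123 + (2 + 8*(-9)) = 123 + (2 - 72) = 123 - 70 = 53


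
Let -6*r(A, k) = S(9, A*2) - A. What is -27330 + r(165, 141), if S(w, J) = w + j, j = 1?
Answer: -163825/6 ≈ -27304.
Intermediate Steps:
S(w, J) = 1 + w (S(w, J) = w + 1 = 1 + w)
r(A, k) = -5/3 + A/6 (r(A, k) = -((1 + 9) - A)/6 = -(10 - A)/6 = -5/3 + A/6)
-27330 + r(165, 141) = -27330 + (-5/3 + (⅙)*165) = -27330 + (-5/3 + 55/2) = -27330 + 155/6 = -163825/6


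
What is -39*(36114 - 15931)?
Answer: -787137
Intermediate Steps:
-39*(36114 - 15931) = -39*20183 = -787137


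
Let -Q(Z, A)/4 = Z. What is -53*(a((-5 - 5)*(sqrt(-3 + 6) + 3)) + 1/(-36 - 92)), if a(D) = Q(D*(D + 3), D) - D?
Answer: 29917493/128 + 120310*sqrt(3) ≈ 4.4211e+5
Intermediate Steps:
Q(Z, A) = -4*Z
a(D) = -D - 4*D*(3 + D) (a(D) = -4*D*(D + 3) - D = -4*D*(3 + D) - D = -D - 4*D*(3 + D))
-53*(a((-5 - 5)*(sqrt(-3 + 6) + 3)) + 1/(-36 - 92)) = -53*(((-5 - 5)*(sqrt(-3 + 6) + 3))*(-13 - 4*(-5 - 5)*(sqrt(-3 + 6) + 3)) + 1/(-36 - 92)) = -53*((-10*(sqrt(3) + 3))*(-13 - (-40)*(sqrt(3) + 3)) + 1/(-128)) = -53*((-10*(3 + sqrt(3)))*(-13 - (-40)*(3 + sqrt(3))) - 1/128) = -53*((-30 - 10*sqrt(3))*(-13 - 4*(-30 - 10*sqrt(3))) - 1/128) = -53*((-30 - 10*sqrt(3))*(-13 + (120 + 40*sqrt(3))) - 1/128) = -53*((-30 - 10*sqrt(3))*(107 + 40*sqrt(3)) - 1/128) = -53*(-1/128 + (-30 - 10*sqrt(3))*(107 + 40*sqrt(3))) = 53/128 - 53*(-30 - 10*sqrt(3))*(107 + 40*sqrt(3))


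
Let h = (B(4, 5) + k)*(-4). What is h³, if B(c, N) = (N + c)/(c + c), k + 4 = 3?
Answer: -⅛ ≈ -0.12500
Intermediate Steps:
k = -1 (k = -4 + 3 = -1)
B(c, N) = (N + c)/(2*c) (B(c, N) = (N + c)/((2*c)) = (N + c)*(1/(2*c)) = (N + c)/(2*c))
h = -½ (h = ((½)*(5 + 4)/4 - 1)*(-4) = ((½)*(¼)*9 - 1)*(-4) = (9/8 - 1)*(-4) = (⅛)*(-4) = -½ ≈ -0.50000)
h³ = (-½)³ = -⅛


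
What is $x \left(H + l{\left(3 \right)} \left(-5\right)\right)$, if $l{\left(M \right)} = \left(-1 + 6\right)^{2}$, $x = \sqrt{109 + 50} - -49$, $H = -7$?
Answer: $-6468 - 132 \sqrt{159} \approx -8132.5$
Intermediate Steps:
$x = 49 + \sqrt{159}$ ($x = \sqrt{159} + 49 = 49 + \sqrt{159} \approx 61.609$)
$l{\left(M \right)} = 25$ ($l{\left(M \right)} = 5^{2} = 25$)
$x \left(H + l{\left(3 \right)} \left(-5\right)\right) = \left(49 + \sqrt{159}\right) \left(-7 + 25 \left(-5\right)\right) = \left(49 + \sqrt{159}\right) \left(-7 - 125\right) = \left(49 + \sqrt{159}\right) \left(-132\right) = -6468 - 132 \sqrt{159}$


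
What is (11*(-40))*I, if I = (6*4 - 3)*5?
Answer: -46200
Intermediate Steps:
I = 105 (I = (24 - 3)*5 = 21*5 = 105)
(11*(-40))*I = (11*(-40))*105 = -440*105 = -46200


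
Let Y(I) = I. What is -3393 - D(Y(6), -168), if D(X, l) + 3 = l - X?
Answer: -3216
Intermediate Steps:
D(X, l) = -3 + l - X (D(X, l) = -3 + (l - X) = -3 + l - X)
-3393 - D(Y(6), -168) = -3393 - (-3 - 168 - 1*6) = -3393 - (-3 - 168 - 6) = -3393 - 1*(-177) = -3393 + 177 = -3216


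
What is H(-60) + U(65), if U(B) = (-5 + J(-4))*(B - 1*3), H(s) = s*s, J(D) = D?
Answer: 3042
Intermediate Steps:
H(s) = s²
U(B) = 27 - 9*B (U(B) = (-5 - 4)*(B - 1*3) = -9*(B - 3) = -9*(-3 + B) = 27 - 9*B)
H(-60) + U(65) = (-60)² + (27 - 9*65) = 3600 + (27 - 585) = 3600 - 558 = 3042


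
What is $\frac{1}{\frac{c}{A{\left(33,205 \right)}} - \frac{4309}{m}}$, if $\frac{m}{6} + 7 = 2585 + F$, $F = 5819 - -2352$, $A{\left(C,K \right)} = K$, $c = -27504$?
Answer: $- \frac{13221270}{1774726321} \approx -0.0074498$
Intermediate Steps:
$F = 8171$ ($F = 5819 + 2352 = 8171$)
$m = 64494$ ($m = -42 + 6 \left(2585 + 8171\right) = -42 + 6 \cdot 10756 = -42 + 64536 = 64494$)
$\frac{1}{\frac{c}{A{\left(33,205 \right)}} - \frac{4309}{m}} = \frac{1}{- \frac{27504}{205} - \frac{4309}{64494}} = \frac{1}{- \frac{1774726321}{13221270}} = - \frac{13221270}{1774726321}$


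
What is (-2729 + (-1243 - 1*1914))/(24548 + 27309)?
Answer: -5886/51857 ≈ -0.11350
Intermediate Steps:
(-2729 + (-1243 - 1*1914))/(24548 + 27309) = (-2729 + (-1243 - 1914))/51857 = (-2729 - 3157)*(1/51857) = -5886*1/51857 = -5886/51857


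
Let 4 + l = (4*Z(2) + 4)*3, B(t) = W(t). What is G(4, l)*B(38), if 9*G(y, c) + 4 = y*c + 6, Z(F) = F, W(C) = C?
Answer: 4940/9 ≈ 548.89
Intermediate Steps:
B(t) = t
l = 32 (l = -4 + (4*2 + 4)*3 = -4 + (8 + 4)*3 = -4 + 12*3 = -4 + 36 = 32)
G(y, c) = 2/9 + c*y/9 (G(y, c) = -4/9 + (y*c + 6)/9 = -4/9 + (c*y + 6)/9 = -4/9 + (6 + c*y)/9 = -4/9 + (⅔ + c*y/9) = 2/9 + c*y/9)
G(4, l)*B(38) = (2/9 + (⅑)*32*4)*38 = (2/9 + 128/9)*38 = (130/9)*38 = 4940/9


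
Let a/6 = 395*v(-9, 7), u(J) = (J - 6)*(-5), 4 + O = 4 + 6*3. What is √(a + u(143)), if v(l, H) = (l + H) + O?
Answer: √37235 ≈ 192.96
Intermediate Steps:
O = 18 (O = -4 + (4 + 6*3) = -4 + (4 + 18) = -4 + 22 = 18)
u(J) = 30 - 5*J (u(J) = (-6 + J)*(-5) = 30 - 5*J)
v(l, H) = 18 + H + l (v(l, H) = (l + H) + 18 = (H + l) + 18 = 18 + H + l)
a = 37920 (a = 6*(395*(18 + 7 - 9)) = 6*(395*16) = 6*6320 = 37920)
√(a + u(143)) = √(37920 + (30 - 5*143)) = √(37920 + (30 - 715)) = √(37920 - 685) = √37235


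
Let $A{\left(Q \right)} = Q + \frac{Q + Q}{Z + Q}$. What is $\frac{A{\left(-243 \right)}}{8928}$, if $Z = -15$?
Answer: $- \frac{36}{1333} \approx -0.027007$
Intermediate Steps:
$A{\left(Q \right)} = Q + \frac{2 Q}{-15 + Q}$ ($A{\left(Q \right)} = Q + \frac{Q + Q}{-15 + Q} = Q + \frac{2 Q}{-15 + Q}$)
$\frac{A{\left(-243 \right)}}{8928} = \frac{\left(-243\right) \frac{1}{-15 - 243} \left(-13 - 243\right)}{8928} = \left(-243\right) \frac{1}{-258} \left(-256\right) \frac{1}{8928} = \left(-243\right) \left(- \frac{1}{258}\right) \left(-256\right) \frac{1}{8928} = \left(- \frac{10368}{43}\right) \frac{1}{8928} = - \frac{36}{1333}$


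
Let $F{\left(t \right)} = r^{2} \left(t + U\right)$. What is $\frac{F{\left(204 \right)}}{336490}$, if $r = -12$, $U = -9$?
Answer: $\frac{2808}{33649} \approx 0.08345$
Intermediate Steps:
$F{\left(t \right)} = -1296 + 144 t$ ($F{\left(t \right)} = \left(-12\right)^{2} \left(t - 9\right) = 144 \left(-9 + t\right) = -1296 + 144 t$)
$\frac{F{\left(204 \right)}}{336490} = \frac{-1296 + 144 \cdot 204}{336490} = \left(-1296 + 29376\right) \frac{1}{336490} = 28080 \cdot \frac{1}{336490} = \frac{2808}{33649}$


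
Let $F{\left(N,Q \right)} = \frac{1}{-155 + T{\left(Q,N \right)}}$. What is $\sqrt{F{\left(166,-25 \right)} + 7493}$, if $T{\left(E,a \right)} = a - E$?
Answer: $\frac{\sqrt{269749}}{6} \approx 86.562$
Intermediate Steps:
$F{\left(N,Q \right)} = \frac{1}{-155 + N - Q}$ ($F{\left(N,Q \right)} = \frac{1}{-155 + \left(N - Q\right)} = \frac{1}{-155 + N - Q}$)
$\sqrt{F{\left(166,-25 \right)} + 7493} = \sqrt{\frac{1}{-155 + 166 - -25} + 7493} = \sqrt{\frac{1}{-155 + 166 + 25} + 7493} = \sqrt{\frac{1}{36} + 7493} = \sqrt{\frac{269749}{36}} = \frac{\sqrt{269749}}{6}$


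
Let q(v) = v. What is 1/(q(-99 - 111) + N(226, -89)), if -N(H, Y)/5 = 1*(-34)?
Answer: -1/40 ≈ -0.025000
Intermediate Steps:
N(H, Y) = 170 (N(H, Y) = -5*(-34) = 170)
1/(q(-99 - 111) + N(226, -89)) = 1/((-99 - 111) + 170) = 1/(-210 + 170) = 1/(-40) = -1/40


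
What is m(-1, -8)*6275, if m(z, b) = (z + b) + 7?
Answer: -12550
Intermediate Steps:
m(z, b) = 7 + b + z (m(z, b) = (b + z) + 7 = 7 + b + z)
m(-1, -8)*6275 = (7 - 8 - 1)*6275 = -2*6275 = -12550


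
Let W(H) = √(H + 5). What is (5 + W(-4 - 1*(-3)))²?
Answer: 49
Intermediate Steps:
W(H) = √(5 + H)
(5 + W(-4 - 1*(-3)))² = (5 + √(5 + (-4 - 1*(-3))))² = (5 + √(5 + (-4 + 3)))² = (5 + √(5 - 1))² = (5 + √4)² = (5 + 2)² = 7² = 49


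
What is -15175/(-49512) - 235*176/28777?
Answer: -1611125345/1424806824 ≈ -1.1308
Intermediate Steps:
-15175/(-49512) - 235*176/28777 = -15175*(-1/49512) - 41360*1/28777 = 15175/49512 - 41360/28777 = -1611125345/1424806824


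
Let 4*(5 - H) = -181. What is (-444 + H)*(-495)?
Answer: 779625/4 ≈ 1.9491e+5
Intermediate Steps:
H = 201/4 (H = 5 - ¼*(-181) = 5 + 181/4 = 201/4 ≈ 50.250)
(-444 + H)*(-495) = (-444 + 201/4)*(-495) = -1575/4*(-495) = 779625/4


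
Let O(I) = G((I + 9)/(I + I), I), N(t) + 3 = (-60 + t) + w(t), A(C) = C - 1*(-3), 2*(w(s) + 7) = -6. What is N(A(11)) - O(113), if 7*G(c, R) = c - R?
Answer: -33961/791 ≈ -42.934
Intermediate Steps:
w(s) = -10 (w(s) = -7 + (1/2)*(-6) = -7 - 3 = -10)
G(c, R) = -R/7 + c/7 (G(c, R) = (c - R)/7 = -R/7 + c/7)
A(C) = 3 + C (A(C) = C + 3 = 3 + C)
N(t) = -73 + t (N(t) = -3 + ((-60 + t) - 10) = -3 + (-70 + t) = -73 + t)
O(I) = -I/7 + (9 + I)/(14*I) (O(I) = -I/7 + ((I + 9)/(I + I))/7 = -I/7 + ((9 + I)/((2*I)))/7 = -I/7 + ((9 + I)*(1/(2*I)))/7 = -I/7 + ((9 + I)/(2*I))/7 = -I/7 + (9 + I)/(14*I))
N(A(11)) - O(113) = (-73 + (3 + 11)) - (9 + 113 - 2*113**2)/(14*113) = (-73 + 14) - (9 + 113 - 2*12769)/(14*113) = -59 - (9 + 113 - 25538)/(14*113) = -59 - (-25416)/(14*113) = -59 - 1*(-12708/791) = -59 + 12708/791 = -33961/791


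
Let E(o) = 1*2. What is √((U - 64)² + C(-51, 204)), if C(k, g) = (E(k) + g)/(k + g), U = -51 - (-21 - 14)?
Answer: √16649902/51 ≈ 80.008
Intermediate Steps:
E(o) = 2
U = -16 (U = -51 - 1*(-35) = -51 + 35 = -16)
C(k, g) = (2 + g)/(g + k) (C(k, g) = (2 + g)/(k + g) = (2 + g)/(g + k))
√((U - 64)² + C(-51, 204)) = √((-16 - 64)² + (2 + 204)/(204 - 51)) = √((-80)² + 206/153) = √(6400 + (1/153)*206) = √(6400 + 206/153) = √(979406/153) = √16649902/51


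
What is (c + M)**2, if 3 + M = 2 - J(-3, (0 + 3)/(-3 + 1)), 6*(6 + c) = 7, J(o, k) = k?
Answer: 169/9 ≈ 18.778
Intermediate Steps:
c = -29/6 (c = -6 + (1/6)*7 = -6 + 7/6 = -29/6 ≈ -4.8333)
M = 1/2 (M = -3 + (2 - (0 + 3)/(-3 + 1)) = -3 + (2 - 3/(-2)) = -3 + (2 - 3*(-1)/2) = -3 + (2 - 1*(-3/2)) = -3 + (2 + 3/2) = -3 + 7/2 = 1/2 ≈ 0.50000)
(c + M)**2 = (-29/6 + 1/2)**2 = (-13/3)**2 = 169/9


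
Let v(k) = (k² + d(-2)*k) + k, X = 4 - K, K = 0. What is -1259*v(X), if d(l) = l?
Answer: -15108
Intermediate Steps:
X = 4 (X = 4 - 1*0 = 4 + 0 = 4)
v(k) = k² - k (v(k) = (k² - 2*k) + k = k² - k)
-1259*v(X) = -5036*(-1 + 4) = -5036*3 = -1259*12 = -15108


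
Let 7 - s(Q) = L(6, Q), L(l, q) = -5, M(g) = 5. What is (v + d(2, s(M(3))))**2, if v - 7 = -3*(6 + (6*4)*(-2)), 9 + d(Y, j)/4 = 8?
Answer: 16641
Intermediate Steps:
s(Q) = 12 (s(Q) = 7 - 1*(-5) = 7 + 5 = 12)
d(Y, j) = -4 (d(Y, j) = -36 + 4*8 = -36 + 32 = -4)
v = 133 (v = 7 - 3*(6 + (6*4)*(-2)) = 7 - 3*(6 + 24*(-2)) = 7 - 3*(6 - 48) = 7 - 3*(-42) = 7 + 126 = 133)
(v + d(2, s(M(3))))**2 = (133 - 4)**2 = 129**2 = 16641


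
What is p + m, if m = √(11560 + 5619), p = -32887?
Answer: -32887 + √17179 ≈ -32756.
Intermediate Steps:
m = √17179 ≈ 131.07
p + m = -32887 + √17179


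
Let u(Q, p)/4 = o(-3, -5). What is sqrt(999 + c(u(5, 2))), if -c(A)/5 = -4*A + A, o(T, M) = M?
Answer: sqrt(699) ≈ 26.439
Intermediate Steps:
u(Q, p) = -20 (u(Q, p) = 4*(-5) = -20)
c(A) = 15*A (c(A) = -5*(-4*A + A) = -(-15)*A = 15*A)
sqrt(999 + c(u(5, 2))) = sqrt(999 + 15*(-20)) = sqrt(999 - 300) = sqrt(699)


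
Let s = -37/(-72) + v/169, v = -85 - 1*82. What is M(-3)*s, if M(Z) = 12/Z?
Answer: 5771/3042 ≈ 1.8971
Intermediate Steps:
v = -167 (v = -85 - 82 = -167)
s = -5771/12168 (s = -37/(-72) - 167/169 = -37*(-1/72) - 167*1/169 = 37/72 - 167/169 = -5771/12168 ≈ -0.47428)
M(-3)*s = (12/(-3))*(-5771/12168) = (12*(-⅓))*(-5771/12168) = -4*(-5771/12168) = 5771/3042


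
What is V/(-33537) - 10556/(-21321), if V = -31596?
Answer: 342558296/238347459 ≈ 1.4372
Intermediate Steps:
V/(-33537) - 10556/(-21321) = -31596/(-33537) - 10556/(-21321) = -31596*(-1/33537) - 10556*(-1/21321) = 10532/11179 + 10556/21321 = 342558296/238347459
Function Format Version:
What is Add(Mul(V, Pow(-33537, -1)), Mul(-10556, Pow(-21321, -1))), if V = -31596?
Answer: Rational(342558296, 238347459) ≈ 1.4372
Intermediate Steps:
Add(Mul(V, Pow(-33537, -1)), Mul(-10556, Pow(-21321, -1))) = Add(Mul(-31596, Pow(-33537, -1)), Mul(-10556, Pow(-21321, -1))) = Add(Mul(-31596, Rational(-1, 33537)), Mul(-10556, Rational(-1, 21321))) = Add(Rational(10532, 11179), Rational(10556, 21321)) = Rational(342558296, 238347459)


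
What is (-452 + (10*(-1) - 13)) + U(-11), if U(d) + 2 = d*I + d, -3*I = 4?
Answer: -1420/3 ≈ -473.33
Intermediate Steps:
I = -4/3 (I = -⅓*4 = -4/3 ≈ -1.3333)
U(d) = -2 - d/3 (U(d) = -2 + (d*(-4/3) + d) = -2 + (-4*d/3 + d) = -2 - d/3)
(-452 + (10*(-1) - 13)) + U(-11) = (-452 + (10*(-1) - 13)) + (-2 - ⅓*(-11)) = (-452 + (-10 - 13)) + (-2 + 11/3) = (-452 - 23) + 5/3 = -475 + 5/3 = -1420/3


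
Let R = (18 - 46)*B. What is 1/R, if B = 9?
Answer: -1/252 ≈ -0.0039683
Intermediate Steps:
R = -252 (R = (18 - 46)*9 = -28*9 = -252)
1/R = 1/(-252) = -1/252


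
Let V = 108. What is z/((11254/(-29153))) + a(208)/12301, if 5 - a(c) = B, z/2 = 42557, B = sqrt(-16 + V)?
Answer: -15261410554386/69217727 - 2*sqrt(23)/12301 ≈ -2.2048e+5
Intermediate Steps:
B = 2*sqrt(23) (B = sqrt(-16 + 108) = sqrt(92) = 2*sqrt(23) ≈ 9.5917)
z = 85114 (z = 2*42557 = 85114)
a(c) = 5 - 2*sqrt(23)
z/((11254/(-29153))) + a(208)/12301 = 85114/((11254/(-29153))) + (5 - 2*sqrt(23))/12301 = 85114/((11254*(-1/29153))) + (5 - 2*sqrt(23))*(1/12301) = 85114/(-11254/29153) + (5/12301 - 2*sqrt(23)/12301) = 85114*(-29153/11254) + (5/12301 - 2*sqrt(23)/12301) = -1240664221/5627 + (5/12301 - 2*sqrt(23)/12301) = -15261410554386/69217727 - 2*sqrt(23)/12301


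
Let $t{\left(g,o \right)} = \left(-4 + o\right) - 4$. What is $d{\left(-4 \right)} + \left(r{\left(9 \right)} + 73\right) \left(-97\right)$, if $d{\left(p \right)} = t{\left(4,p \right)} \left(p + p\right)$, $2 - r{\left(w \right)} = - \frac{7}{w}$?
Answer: $- \frac{65290}{9} \approx -7254.4$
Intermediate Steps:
$r{\left(w \right)} = 2 + \frac{7}{w}$ ($r{\left(w \right)} = 2 - - \frac{7}{w} = 2 + \frac{7}{w}$)
$t{\left(g,o \right)} = -8 + o$
$d{\left(p \right)} = 2 p \left(-8 + p\right)$ ($d{\left(p \right)} = \left(-8 + p\right) \left(p + p\right) = \left(-8 + p\right) 2 p = 2 p \left(-8 + p\right)$)
$d{\left(-4 \right)} + \left(r{\left(9 \right)} + 73\right) \left(-97\right) = 2 \left(-4\right) \left(-8 - 4\right) + \left(\left(2 + \frac{7}{9}\right) + 73\right) \left(-97\right) = 2 \left(-4\right) \left(-12\right) + \left(\left(2 + 7 \cdot \frac{1}{9}\right) + 73\right) \left(-97\right) = 96 + \left(\left(2 + \frac{7}{9}\right) + 73\right) \left(-97\right) = 96 + \left(\frac{25}{9} + 73\right) \left(-97\right) = 96 + \frac{682}{9} \left(-97\right) = 96 - \frac{66154}{9} = - \frac{65290}{9}$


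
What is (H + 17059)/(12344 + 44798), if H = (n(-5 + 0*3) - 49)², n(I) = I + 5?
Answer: 9730/28571 ≈ 0.34056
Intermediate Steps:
n(I) = 5 + I
H = 2401 (H = ((5 + (-5 + 0*3)) - 49)² = ((5 + (-5 + 0)) - 49)² = ((5 - 5) - 49)² = (0 - 49)² = (-49)² = 2401)
(H + 17059)/(12344 + 44798) = (2401 + 17059)/(12344 + 44798) = 19460/57142 = 19460*(1/57142) = 9730/28571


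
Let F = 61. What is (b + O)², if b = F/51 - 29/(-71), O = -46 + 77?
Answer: 13938399721/13111641 ≈ 1063.1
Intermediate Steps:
O = 31
b = 5810/3621 (b = 61/51 - 29/(-71) = 61*(1/51) - 29*(-1/71) = 61/51 + 29/71 = 5810/3621 ≈ 1.6045)
(b + O)² = (5810/3621 + 31)² = (118061/3621)² = 13938399721/13111641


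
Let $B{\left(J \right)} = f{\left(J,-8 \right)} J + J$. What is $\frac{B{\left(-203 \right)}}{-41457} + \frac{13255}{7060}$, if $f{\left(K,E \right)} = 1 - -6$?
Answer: $\frac{112195595}{58537284} \approx 1.9167$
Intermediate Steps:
$f{\left(K,E \right)} = 7$ ($f{\left(K,E \right)} = 1 + 6 = 7$)
$B{\left(J \right)} = 8 J$ ($B{\left(J \right)} = 7 J + J = 8 J$)
$\frac{B{\left(-203 \right)}}{-41457} + \frac{13255}{7060} = \frac{8 \left(-203\right)}{-41457} + \frac{13255}{7060} = \left(-1624\right) \left(- \frac{1}{41457}\right) + 13255 \cdot \frac{1}{7060} = \frac{1624}{41457} + \frac{2651}{1412} = \frac{112195595}{58537284}$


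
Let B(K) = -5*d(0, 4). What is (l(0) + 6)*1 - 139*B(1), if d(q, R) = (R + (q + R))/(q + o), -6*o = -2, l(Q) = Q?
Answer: 16686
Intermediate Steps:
o = ⅓ (o = -⅙*(-2) = ⅓ ≈ 0.33333)
d(q, R) = (q + 2*R)/(⅓ + q) (d(q, R) = (R + (q + R))/(q + ⅓) = (R + (R + q))/(⅓ + q) = (q + 2*R)/(⅓ + q))
B(K) = -120 (B(K) = -15*(0 + 2*4)/(1 + 3*0) = -15*(0 + 8)/(1 + 0) = -15*8/1 = -15*8 = -5*24 = -120)
(l(0) + 6)*1 - 139*B(1) = (0 + 6)*1 - 139*(-120) = 6*1 + 16680 = 6 + 16680 = 16686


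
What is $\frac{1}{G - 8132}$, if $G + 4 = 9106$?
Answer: $\frac{1}{970} \approx 0.0010309$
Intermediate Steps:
$G = 9102$ ($G = -4 + 9106 = 9102$)
$\frac{1}{G - 8132} = \frac{1}{9102 - 8132} = \frac{1}{970}$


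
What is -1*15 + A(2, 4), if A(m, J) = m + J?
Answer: -9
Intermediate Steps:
A(m, J) = J + m
-1*15 + A(2, 4) = -1*15 + (4 + 2) = -15 + 6 = -9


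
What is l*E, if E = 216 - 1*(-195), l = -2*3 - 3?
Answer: -3699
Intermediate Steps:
l = -9 (l = -6 - 3 = -9)
E = 411 (E = 216 + 195 = 411)
l*E = -9*411 = -3699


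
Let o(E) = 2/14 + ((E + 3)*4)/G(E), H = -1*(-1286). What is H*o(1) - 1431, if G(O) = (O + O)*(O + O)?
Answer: 27277/7 ≈ 3896.7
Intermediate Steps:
G(O) = 4*O**2 (G(O) = (2*O)*(2*O) = 4*O**2)
H = 1286
o(E) = 1/7 + (12 + 4*E)/(4*E**2) (o(E) = 2/14 + ((E + 3)*4)/((4*E**2)) = 2*(1/14) + ((3 + E)*4)*(1/(4*E**2)) = 1/7 + (12 + 4*E)*(1/(4*E**2)) = 1/7 + (12 + 4*E)/(4*E**2))
H*o(1) - 1431 = 1286*((3 + 1 + (1/7)*1**2)/1**2) - 1431 = 1286*(1*(3 + 1 + (1/7)*1)) - 1431 = 1286*(1*(3 + 1 + 1/7)) - 1431 = 1286*(1*(29/7)) - 1431 = 1286*(29/7) - 1431 = 37294/7 - 1431 = 27277/7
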